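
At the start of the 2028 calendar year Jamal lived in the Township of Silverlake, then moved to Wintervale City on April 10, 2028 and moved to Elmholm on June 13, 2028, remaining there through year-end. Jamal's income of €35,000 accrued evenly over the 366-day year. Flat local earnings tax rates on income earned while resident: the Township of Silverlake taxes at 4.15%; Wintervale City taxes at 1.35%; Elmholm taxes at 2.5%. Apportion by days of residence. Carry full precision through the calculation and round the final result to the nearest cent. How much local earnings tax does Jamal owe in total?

€962.40

The Township of Silverlake, January 1 – April 9, 2028: 100 days → €35,000 × 4.15% × 100/366 = €396.8579
Wintervale City, April 10 – June 12, 2028: 64 days → €35,000 × 1.35% × 64/366 = €82.6230
Elmholm, June 13 – December 31, 2028: 202 days → €35,000 × 2.5% × 202/366 = €482.9235
Total = €962.4044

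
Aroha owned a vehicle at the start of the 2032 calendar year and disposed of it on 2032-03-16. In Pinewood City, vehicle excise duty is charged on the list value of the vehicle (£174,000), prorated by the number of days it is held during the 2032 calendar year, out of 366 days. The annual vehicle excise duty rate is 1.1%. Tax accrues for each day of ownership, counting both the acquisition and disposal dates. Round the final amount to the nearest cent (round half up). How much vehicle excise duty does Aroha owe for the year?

Days held (2032-01-01 to 2032-03-16): 76 out of 366
Tax = £174,000 × 1.1% × 76/366 = £397.4426

£397.44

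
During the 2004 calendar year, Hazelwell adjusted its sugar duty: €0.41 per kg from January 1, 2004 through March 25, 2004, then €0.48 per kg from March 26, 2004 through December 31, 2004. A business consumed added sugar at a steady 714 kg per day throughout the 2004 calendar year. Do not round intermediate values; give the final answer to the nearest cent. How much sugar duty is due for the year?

€121187.22

January 1 – March 25, 2004: 85 days × 714 kg/day = 60,690 kg at €0.41/kg → €24882.90
March 26 – December 31, 2004: 281 days × 714 kg/day = 200,634 kg at €0.48/kg → €96304.32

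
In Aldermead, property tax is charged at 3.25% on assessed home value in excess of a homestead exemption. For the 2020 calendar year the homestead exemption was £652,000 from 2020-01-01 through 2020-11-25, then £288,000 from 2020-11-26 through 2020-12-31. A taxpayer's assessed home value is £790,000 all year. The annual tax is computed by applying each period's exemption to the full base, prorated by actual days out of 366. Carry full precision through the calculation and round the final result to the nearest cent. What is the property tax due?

2020-01-01 to 2020-11-25: 330 days, exemption £652,000 → (£790,000 − £652,000) × 3.25% × 330/366 = £4,043.8525
2020-11-26 to 2020-12-31: 36 days, exemption £288,000 → (£790,000 − £288,000) × 3.25% × 36/366 = £1,604.7541
Total = £5,648.6066

£5,648.61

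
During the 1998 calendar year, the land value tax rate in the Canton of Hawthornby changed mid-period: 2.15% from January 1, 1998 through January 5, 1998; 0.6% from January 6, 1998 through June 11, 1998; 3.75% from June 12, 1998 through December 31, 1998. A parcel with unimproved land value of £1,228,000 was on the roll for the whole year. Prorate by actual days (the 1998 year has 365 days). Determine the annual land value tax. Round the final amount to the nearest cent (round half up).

January 1 – January 5, 1998: 5 days at 2.15% → £1,228,000 × 2.15% × 5/365 = £361.6712
January 6 – June 11, 1998: 157 days at 0.6% → £1,228,000 × 0.6% × 157/365 = £3,169.2493
June 12 – December 31, 1998: 203 days at 3.75% → £1,228,000 × 3.75% × 203/365 = £25,611.3699
Total = £29,142.2904

£29,142.29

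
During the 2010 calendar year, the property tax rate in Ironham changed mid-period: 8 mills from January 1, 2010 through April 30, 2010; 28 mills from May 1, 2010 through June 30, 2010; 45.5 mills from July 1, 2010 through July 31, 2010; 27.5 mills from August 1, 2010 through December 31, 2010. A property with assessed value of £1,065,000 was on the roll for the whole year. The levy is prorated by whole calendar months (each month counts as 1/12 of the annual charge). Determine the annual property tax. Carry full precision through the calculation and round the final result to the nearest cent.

January 1 – April 30, 2010: 4 months at 8 mills → £1,065,000 × 0.8% × 4/12 = £2,840.0000
May 1 – June 30, 2010: 2 months at 28 mills → £1,065,000 × 2.8% × 2/12 = £4,970.0000
July 1 – July 31, 2010: 1 month at 45.5 mills → £1,065,000 × 4.55% × 1/12 = £4,038.1250
August 1 – December 31, 2010: 5 months at 27.5 mills → £1,065,000 × 2.75% × 5/12 = £12,203.1250
Total = £24,051.2500

£24,051.25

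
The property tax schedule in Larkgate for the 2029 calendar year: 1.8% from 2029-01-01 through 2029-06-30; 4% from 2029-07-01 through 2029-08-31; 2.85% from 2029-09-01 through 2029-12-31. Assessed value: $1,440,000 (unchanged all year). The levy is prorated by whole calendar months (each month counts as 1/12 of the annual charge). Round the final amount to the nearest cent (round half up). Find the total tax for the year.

2029-01-01 to 2029-06-30: 6 months at 1.8% → $1,440,000 × 1.8% × 6/12 = $12,960.0000
2029-07-01 to 2029-08-31: 2 months at 4% → $1,440,000 × 4% × 2/12 = $9,600.0000
2029-09-01 to 2029-12-31: 4 months at 2.85% → $1,440,000 × 2.85% × 4/12 = $13,680.0000
Total = $36,240.0000

$36,240.00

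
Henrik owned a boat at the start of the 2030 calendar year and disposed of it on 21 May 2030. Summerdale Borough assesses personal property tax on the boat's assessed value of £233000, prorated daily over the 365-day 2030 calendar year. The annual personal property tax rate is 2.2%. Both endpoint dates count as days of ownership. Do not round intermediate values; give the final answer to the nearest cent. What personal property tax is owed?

Days held (1 Jan – 21 May 2030): 141 out of 365
Tax = £233000 × 2.2% × 141/365 = £1980.1808

£1980.18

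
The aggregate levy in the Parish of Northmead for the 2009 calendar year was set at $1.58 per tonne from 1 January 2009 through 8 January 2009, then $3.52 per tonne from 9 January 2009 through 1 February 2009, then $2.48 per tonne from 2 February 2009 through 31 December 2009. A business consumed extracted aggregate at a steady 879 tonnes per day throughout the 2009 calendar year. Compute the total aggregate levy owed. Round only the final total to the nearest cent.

1 January – 8 January 2009: 8 days × 879 tonnes/day = 7,032 tonnes at $1.58/tonne → $11110.56
9 January – 1 February 2009: 24 days × 879 tonnes/day = 21,096 tonnes at $3.52/tonne → $74257.92
2 February – 31 December 2009: 333 days × 879 tonnes/day = 292,707 tonnes at $2.48/tonne → $725913.36

$811281.84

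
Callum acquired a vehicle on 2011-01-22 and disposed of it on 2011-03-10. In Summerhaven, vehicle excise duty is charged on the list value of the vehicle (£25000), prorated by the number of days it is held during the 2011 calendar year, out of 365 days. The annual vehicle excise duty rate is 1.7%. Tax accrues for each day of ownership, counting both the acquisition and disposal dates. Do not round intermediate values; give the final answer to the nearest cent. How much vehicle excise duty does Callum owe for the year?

Days held (2011-01-22 to 2011-03-10): 48 out of 365
Tax = £25000 × 1.7% × 48/365 = £55.8904

£55.89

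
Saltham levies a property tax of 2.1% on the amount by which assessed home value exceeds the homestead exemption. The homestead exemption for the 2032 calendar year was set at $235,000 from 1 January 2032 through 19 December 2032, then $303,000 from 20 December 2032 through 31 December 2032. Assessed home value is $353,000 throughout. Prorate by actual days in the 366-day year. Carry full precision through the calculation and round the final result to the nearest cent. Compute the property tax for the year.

$2,431.18

1 January – 19 December 2032: 354 days, exemption $235,000 → ($353,000 − $235,000) × 2.1% × 354/366 = $2,396.7541
20 December – 31 December 2032: 12 days, exemption $303,000 → ($353,000 − $303,000) × 2.1% × 12/366 = $34.4262
Total = $2,431.1803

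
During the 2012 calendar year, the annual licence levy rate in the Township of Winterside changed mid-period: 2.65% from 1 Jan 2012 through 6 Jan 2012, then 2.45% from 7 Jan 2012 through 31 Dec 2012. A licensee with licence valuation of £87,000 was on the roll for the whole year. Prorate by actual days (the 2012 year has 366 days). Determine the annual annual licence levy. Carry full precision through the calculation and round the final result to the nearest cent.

1 Jan – 6 Jan 2012: 6 days at 2.65% → £87,000 × 2.65% × 6/366 = £37.7951
7 Jan – 31 Dec 2012: 360 days at 2.45% → £87,000 × 2.45% × 360/366 = £2,096.5574
Total = £2,134.3525

£2,134.35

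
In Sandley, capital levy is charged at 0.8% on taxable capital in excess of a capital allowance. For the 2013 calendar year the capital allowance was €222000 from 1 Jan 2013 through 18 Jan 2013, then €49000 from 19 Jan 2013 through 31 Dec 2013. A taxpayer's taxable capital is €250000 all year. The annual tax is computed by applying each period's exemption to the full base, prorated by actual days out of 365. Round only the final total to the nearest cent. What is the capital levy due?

€1539.75

1 Jan – 18 Jan 2013: 18 days, exemption €222000 → (€250000 − €222000) × 0.8% × 18/365 = €11.0466
19 Jan – 31 Dec 2013: 347 days, exemption €49000 → (€250000 − €49000) × 0.8% × 347/365 = €1528.7014
Total = €1539.7479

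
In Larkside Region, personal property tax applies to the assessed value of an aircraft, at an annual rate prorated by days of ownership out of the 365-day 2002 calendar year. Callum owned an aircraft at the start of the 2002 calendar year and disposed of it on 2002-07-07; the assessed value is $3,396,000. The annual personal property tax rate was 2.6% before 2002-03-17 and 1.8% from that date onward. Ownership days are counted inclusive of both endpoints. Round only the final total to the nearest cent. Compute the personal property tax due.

$37,067.57

2002-01-01 to 2002-03-16: 75 days at 2.6% → $3,396,000 × 2.6% × 75/365 = $18,143.0137
2002-03-17 to 2002-07-07: 113 days at 1.8% → $3,396,000 × 1.8% × 113/365 = $18,924.5589
Total = $37,067.5726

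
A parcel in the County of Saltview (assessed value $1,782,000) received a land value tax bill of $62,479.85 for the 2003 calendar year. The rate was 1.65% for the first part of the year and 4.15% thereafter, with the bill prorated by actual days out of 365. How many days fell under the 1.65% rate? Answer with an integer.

94 days

Let d = days at the first rate; then 365 − d days at the second rate.
$1,782,000 × [1.65%·d + 4.15%·(365−d)] / 365 = $62,479.85
Solving gives d = 94, so the new rate took effect on 5 Apr 2003.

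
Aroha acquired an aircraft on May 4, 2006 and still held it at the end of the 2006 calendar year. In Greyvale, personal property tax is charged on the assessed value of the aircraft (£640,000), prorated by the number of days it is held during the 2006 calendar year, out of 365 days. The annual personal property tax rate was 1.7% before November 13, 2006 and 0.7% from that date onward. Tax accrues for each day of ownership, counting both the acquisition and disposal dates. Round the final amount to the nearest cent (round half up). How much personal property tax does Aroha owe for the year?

£6,354.41

May 4 – November 12, 2006: 193 days at 1.7% → £640,000 × 1.7% × 193/365 = £5,752.9863
November 13 – December 31, 2006: 49 days at 0.7% → £640,000 × 0.7% × 49/365 = £601.4247
Total = £6,354.4110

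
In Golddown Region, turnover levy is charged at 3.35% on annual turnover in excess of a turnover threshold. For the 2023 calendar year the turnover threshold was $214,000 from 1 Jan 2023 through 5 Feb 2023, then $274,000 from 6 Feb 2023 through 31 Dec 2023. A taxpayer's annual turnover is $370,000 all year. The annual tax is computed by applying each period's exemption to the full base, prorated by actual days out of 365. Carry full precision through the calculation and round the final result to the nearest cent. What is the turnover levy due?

1 Jan – 5 Feb 2023: 36 days, exemption $214,000 → ($370,000 − $214,000) × 3.35% × 36/365 = $515.4411
6 Feb – 31 Dec 2023: 329 days, exemption $274,000 → ($370,000 − $274,000) × 3.35% × 329/365 = $2,898.8055
Total = $3,414.2466

$3,414.25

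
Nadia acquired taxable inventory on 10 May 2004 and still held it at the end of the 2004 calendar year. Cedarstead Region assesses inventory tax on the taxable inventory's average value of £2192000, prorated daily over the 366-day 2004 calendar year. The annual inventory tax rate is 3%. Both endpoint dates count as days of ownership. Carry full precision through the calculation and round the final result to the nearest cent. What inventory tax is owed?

£42402.62

Days held (10 May – 31 Dec 2004): 236 out of 366
Tax = £2192000 × 3% × 236/366 = £42402.6230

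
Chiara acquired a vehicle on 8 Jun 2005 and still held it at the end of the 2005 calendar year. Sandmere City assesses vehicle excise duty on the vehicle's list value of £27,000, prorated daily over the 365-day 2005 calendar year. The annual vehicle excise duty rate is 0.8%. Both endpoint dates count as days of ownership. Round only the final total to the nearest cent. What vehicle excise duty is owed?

Days held (8 Jun – 31 Dec 2005): 207 out of 365
Tax = £27,000 × 0.8% × 207/365 = £122.4986

£122.50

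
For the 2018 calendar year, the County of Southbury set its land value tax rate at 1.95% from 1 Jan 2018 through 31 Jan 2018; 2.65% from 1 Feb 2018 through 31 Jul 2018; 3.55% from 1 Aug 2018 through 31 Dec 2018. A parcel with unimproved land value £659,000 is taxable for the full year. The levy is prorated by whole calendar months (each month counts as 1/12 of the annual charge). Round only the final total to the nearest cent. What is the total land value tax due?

1 Jan – 31 Jan 2018: 1 month at 1.95% → £659,000 × 1.95% × 1/12 = £1,070.8750
1 Feb – 31 Jul 2018: 6 months at 2.65% → £659,000 × 2.65% × 6/12 = £8,731.7500
1 Aug – 31 Dec 2018: 5 months at 3.55% → £659,000 × 3.55% × 5/12 = £9,747.7083
Total = £19,550.3333

£19,550.33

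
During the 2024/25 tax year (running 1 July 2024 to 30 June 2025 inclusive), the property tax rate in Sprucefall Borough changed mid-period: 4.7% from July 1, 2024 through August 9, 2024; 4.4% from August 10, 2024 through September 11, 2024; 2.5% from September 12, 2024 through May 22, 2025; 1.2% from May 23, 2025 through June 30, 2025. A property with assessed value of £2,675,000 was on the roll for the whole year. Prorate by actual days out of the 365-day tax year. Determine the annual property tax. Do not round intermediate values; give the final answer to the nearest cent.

£74,203.77

July 1 – August 9, 2024: 40 days at 4.7% → £2,675,000 × 4.7% × 40/365 = £13,778.0822
August 10 – September 11, 2024: 33 days at 4.4% → £2,675,000 × 4.4% × 33/365 = £10,641.3699
September 12, 2024 – May 22, 2025: 253 days at 2.5% → £2,675,000 × 2.5% × 253/365 = £46,354.4521
May 23 – June 30, 2025: 39 days at 1.2% → £2,675,000 × 1.2% × 39/365 = £3,429.8630
Total = £74,203.7671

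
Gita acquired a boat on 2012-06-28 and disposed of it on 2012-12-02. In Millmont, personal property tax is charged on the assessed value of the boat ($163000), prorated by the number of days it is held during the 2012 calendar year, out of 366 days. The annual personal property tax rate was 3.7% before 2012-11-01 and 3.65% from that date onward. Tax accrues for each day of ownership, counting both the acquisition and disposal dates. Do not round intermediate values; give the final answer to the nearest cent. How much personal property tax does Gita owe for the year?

2012-06-28 to 2012-10-31: 126 days at 3.7% → $163000 × 3.7% × 126/366 = $2076.2459
2012-11-01 to 2012-12-02: 32 days at 3.65% → $163000 × 3.65% × 32/366 = $520.1749
Total = $2596.4208

$2596.42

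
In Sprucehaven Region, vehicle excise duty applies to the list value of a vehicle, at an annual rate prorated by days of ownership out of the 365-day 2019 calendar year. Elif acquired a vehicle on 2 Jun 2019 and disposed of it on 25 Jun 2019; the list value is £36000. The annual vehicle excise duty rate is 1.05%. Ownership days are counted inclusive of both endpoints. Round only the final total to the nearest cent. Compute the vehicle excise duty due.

Days held (2 Jun – 25 Jun 2019): 24 out of 365
Tax = £36000 × 1.05% × 24/365 = £24.8548

£24.85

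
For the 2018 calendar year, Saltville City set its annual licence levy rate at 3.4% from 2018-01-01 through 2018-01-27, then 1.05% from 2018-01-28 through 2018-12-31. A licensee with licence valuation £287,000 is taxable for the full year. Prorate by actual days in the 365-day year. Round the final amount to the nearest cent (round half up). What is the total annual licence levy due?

£3,512.41

2018-01-01 to 2018-01-27: 27 days at 3.4% → £287,000 × 3.4% × 27/365 = £721.8247
2018-01-28 to 2018-12-31: 338 days at 1.05% → £287,000 × 1.05% × 338/365 = £2,790.5836
Total = £3,512.4082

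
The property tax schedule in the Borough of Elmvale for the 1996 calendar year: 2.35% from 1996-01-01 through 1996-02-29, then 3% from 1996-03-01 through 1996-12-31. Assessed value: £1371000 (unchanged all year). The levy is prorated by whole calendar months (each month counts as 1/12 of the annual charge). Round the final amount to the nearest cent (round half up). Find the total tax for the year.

£39644.75

1996-01-01 to 1996-02-29: 2 months at 2.35% → £1371000 × 2.35% × 2/12 = £5369.7500
1996-03-01 to 1996-12-31: 10 months at 3% → £1371000 × 3% × 10/12 = £34275.0000
Total = £39644.7500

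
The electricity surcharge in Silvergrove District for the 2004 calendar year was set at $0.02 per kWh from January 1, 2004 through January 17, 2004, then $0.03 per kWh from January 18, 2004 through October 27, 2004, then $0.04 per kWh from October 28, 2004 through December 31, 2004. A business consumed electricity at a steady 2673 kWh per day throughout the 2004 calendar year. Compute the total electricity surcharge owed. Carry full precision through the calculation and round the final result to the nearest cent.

$30632.58

January 1 – January 17, 2004: 17 days × 2673 kWh/day = 45,441 kWh at $0.02/kWh → $908.82
January 18 – October 27, 2004: 284 days × 2673 kWh/day = 759,132 kWh at $0.03/kWh → $22773.96
October 28 – December 31, 2004: 65 days × 2673 kWh/day = 173,745 kWh at $0.04/kWh → $6949.80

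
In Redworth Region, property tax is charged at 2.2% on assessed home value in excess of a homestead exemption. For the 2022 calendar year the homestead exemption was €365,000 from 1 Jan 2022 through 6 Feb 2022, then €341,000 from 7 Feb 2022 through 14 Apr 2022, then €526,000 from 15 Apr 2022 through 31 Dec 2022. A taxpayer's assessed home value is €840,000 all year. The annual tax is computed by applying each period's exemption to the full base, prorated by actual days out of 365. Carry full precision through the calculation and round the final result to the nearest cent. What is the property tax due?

€8,014.15

1 Jan – 6 Feb 2022: 37 days, exemption €365,000 → (€840,000 − €365,000) × 2.2% × 37/365 = €1,059.3151
7 Feb – 14 Apr 2022: 67 days, exemption €341,000 → (€840,000 − €341,000) × 2.2% × 67/365 = €2,015.1397
15 Apr – 31 Dec 2022: 261 days, exemption €526,000 → (€840,000 − €526,000) × 2.2% × 261/365 = €4,939.6932
Total = €8,014.1479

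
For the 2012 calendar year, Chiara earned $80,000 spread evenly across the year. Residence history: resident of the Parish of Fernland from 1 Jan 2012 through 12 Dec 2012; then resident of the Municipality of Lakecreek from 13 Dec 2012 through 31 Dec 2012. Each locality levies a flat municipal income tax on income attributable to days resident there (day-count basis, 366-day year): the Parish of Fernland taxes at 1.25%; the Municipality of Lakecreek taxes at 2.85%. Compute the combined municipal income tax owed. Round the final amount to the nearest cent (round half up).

$1,066.45

The Parish of Fernland, 1 Jan – 12 Dec 2012: 347 days → $80,000 × 1.25% × 347/366 = $948.0874
The Municipality of Lakecreek, 13 Dec – 31 Dec 2012: 19 days → $80,000 × 2.85% × 19/366 = $118.3607
Total = $1,066.4481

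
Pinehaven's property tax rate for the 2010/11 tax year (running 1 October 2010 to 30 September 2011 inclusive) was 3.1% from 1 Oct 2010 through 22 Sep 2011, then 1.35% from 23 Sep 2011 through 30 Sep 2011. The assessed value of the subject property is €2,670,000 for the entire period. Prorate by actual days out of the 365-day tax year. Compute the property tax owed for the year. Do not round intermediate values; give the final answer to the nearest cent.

€81,745.89

1 Oct 2010 – 22 Sep 2011: 357 days at 3.1% → €2,670,000 × 3.1% × 357/365 = €80,955.8630
23 Sep – 30 Sep 2011: 8 days at 1.35% → €2,670,000 × 1.35% × 8/365 = €790.0274
Total = €81,745.8904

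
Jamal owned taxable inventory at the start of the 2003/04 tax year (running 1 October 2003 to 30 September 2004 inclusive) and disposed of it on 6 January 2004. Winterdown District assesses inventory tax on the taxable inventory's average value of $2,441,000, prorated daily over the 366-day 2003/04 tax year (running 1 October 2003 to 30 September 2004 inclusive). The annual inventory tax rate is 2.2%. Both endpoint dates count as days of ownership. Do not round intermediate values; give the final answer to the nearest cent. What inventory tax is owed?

Days held (1 October 2003 – 6 January 2004): 98 out of 366
Tax = $2,441,000 × 2.2% × 98/366 = $14,379.2240

$14,379.22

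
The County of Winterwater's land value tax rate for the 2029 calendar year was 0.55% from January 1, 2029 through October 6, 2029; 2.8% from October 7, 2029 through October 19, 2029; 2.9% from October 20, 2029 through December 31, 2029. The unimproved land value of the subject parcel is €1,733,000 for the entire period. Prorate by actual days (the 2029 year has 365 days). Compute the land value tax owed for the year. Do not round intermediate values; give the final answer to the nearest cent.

€19,065.37

January 1 – October 6, 2029: 279 days at 0.55% → €1,733,000 × 0.55% × 279/365 = €7,285.7219
October 7 – October 19, 2029: 13 days at 2.8% → €1,733,000 × 2.8% × 13/365 = €1,728.2521
October 20 – December 31, 2029: 73 days at 2.9% → €1,733,000 × 2.9% × 73/365 = €10,051.4000
Total = €19,065.3740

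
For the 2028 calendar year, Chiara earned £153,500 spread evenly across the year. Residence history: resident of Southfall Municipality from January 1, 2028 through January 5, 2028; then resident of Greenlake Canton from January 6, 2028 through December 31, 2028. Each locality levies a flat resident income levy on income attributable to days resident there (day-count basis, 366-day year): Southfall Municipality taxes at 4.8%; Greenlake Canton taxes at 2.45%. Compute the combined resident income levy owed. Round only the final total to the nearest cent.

Southfall Municipality, January 1 – January 5, 2028: 5 days → £153,500 × 4.8% × 5/366 = £100.6557
Greenlake Canton, January 6 – December 31, 2028: 361 days → £153,500 × 2.45% × 361/366 = £3,709.3736
Total = £3,810.0294

£3,810.03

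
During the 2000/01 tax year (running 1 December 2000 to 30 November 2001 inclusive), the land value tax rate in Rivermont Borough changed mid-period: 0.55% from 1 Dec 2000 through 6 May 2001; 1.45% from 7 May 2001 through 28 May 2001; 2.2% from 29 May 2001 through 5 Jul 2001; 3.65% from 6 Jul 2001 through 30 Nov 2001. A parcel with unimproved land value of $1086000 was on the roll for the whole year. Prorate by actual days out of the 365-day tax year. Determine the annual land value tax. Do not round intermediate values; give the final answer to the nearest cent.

$22078.53

1 Dec 2000 – 6 May 2001: 157 days at 0.55% → $1086000 × 0.55% × 157/365 = $2569.2082
7 May – 28 May 2001: 22 days at 1.45% → $1086000 × 1.45% × 22/365 = $949.1342
29 May – 5 Jul 2001: 38 days at 2.2% → $1086000 × 2.2% × 38/365 = $2487.3863
6 Jul – 30 Nov 2001: 148 days at 3.65% → $1086000 × 3.65% × 148/365 = $16072.8000
Total = $22078.5288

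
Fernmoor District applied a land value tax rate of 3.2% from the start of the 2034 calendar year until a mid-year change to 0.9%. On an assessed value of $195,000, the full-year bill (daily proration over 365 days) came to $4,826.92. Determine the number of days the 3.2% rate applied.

Let d = days at the first rate; then 365 − d days at the second rate.
$195,000 × [3.2%·d + 0.9%·(365−d)] / 365 = $4,826.92
Solving gives d = 250, so the new rate took effect on 8 September 2034.

250 days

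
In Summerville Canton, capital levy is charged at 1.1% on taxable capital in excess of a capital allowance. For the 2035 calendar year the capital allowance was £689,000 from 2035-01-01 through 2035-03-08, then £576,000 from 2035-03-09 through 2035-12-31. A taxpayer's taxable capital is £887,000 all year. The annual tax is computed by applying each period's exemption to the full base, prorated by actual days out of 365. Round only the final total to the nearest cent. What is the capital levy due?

2035-01-01 to 2035-03-08: 67 days, exemption £689,000 → (£887,000 − £689,000) × 1.1% × 67/365 = £399.7973
2035-03-09 to 2035-12-31: 298 days, exemption £576,000 → (£887,000 − £576,000) × 1.1% × 298/365 = £2,793.0356
Total = £3,192.8329

£3,192.83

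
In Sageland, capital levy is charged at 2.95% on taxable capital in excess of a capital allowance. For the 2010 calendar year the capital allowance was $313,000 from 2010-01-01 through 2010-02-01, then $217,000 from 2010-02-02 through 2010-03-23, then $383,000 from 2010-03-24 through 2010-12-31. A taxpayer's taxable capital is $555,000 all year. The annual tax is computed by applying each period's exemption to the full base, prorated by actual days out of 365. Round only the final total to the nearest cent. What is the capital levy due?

$5,925.86

2010-01-01 to 2010-02-01: 32 days, exemption $313,000 → ($555,000 − $313,000) × 2.95% × 32/365 = $625.8849
2010-02-02 to 2010-03-23: 50 days, exemption $217,000 → ($555,000 − $217,000) × 2.95% × 50/365 = $1,365.8904
2010-03-24 to 2010-12-31: 283 days, exemption $383,000 → ($555,000 − $383,000) × 2.95% × 283/365 = $3,934.0877
Total = $5,925.8630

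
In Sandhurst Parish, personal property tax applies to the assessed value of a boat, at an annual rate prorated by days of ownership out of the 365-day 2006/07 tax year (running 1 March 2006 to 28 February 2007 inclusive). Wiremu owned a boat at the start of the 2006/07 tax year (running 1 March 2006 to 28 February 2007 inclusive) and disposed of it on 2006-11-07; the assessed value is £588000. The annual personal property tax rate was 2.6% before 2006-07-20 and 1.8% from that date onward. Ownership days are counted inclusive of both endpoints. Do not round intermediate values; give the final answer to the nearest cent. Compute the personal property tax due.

2006-03-01 to 2006-07-19: 141 days at 2.6% → £588000 × 2.6% × 141/365 = £5905.7753
2006-07-20 to 2006-11-07: 111 days at 1.8% → £588000 × 1.8% × 111/365 = £3218.6959
Total = £9124.4712

£9124.47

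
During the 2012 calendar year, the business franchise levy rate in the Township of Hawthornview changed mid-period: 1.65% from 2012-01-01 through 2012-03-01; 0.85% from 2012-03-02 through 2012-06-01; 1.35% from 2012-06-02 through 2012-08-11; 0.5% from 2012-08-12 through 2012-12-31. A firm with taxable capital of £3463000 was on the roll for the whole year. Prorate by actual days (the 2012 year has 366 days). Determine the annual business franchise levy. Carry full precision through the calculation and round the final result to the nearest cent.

£32709.27

2012-01-01 to 2012-03-01: 61 days at 1.65% → £3463000 × 1.65% × 61/366 = £9523.2500
2012-03-02 to 2012-06-01: 92 days at 0.85% → £3463000 × 0.85% × 92/366 = £7399.0874
2012-06-02 to 2012-08-11: 71 days at 1.35% → £3463000 × 1.35% × 71/366 = £9069.0861
2012-08-12 to 2012-12-31: 142 days at 0.5% → £3463000 × 0.5% × 142/366 = £6717.8415
Total = £32709.2650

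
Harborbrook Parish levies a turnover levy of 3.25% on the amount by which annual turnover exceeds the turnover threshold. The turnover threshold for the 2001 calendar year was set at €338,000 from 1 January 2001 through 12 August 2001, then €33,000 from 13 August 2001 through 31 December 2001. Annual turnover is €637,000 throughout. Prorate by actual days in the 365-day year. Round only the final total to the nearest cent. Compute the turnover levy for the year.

1 January – 12 August 2001: 224 days, exemption €338,000 → (€637,000 − €338,000) × 3.25% × 224/365 = €5,963.6164
13 August – 31 December 2001: 141 days, exemption €33,000 → (€637,000 − €33,000) × 3.25% × 141/365 = €7,583.0959
Total = €13,546.7123

€13,546.71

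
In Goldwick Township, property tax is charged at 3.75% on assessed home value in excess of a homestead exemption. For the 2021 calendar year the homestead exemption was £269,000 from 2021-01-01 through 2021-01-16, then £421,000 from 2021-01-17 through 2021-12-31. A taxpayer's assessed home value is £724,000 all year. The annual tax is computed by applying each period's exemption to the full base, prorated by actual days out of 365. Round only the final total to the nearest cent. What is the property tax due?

2021-01-01 to 2021-01-16: 16 days, exemption £269,000 → (£724,000 − £269,000) × 3.75% × 16/365 = £747.9452
2021-01-17 to 2021-12-31: 349 days, exemption £421,000 → (£724,000 − £421,000) × 3.75% × 349/365 = £10,864.4178
Total = £11,612.3630

£11,612.36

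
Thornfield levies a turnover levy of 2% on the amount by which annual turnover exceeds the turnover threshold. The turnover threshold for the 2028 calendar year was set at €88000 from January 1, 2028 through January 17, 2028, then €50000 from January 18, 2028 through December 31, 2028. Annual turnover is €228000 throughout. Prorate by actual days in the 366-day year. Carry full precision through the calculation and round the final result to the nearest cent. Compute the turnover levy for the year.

€3524.70

January 1 – January 17, 2028: 17 days, exemption €88000 → (€228000 − €88000) × 2% × 17/366 = €130.0546
January 18 – December 31, 2028: 349 days, exemption €50000 → (€228000 − €50000) × 2% × 349/366 = €3394.6448
Total = €3524.6995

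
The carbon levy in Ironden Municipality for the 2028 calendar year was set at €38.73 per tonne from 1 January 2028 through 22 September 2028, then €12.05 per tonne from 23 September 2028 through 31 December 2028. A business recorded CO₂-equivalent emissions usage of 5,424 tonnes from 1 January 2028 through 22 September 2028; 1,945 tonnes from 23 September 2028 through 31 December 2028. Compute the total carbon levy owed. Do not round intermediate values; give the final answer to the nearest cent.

1 January – 22 September 2028: 5,424 tonnes at €38.73/tonne → €210,071.52
23 September – 31 December 2028: 1,945 tonnes at €12.05/tonne → €23,437.25

€233,508.77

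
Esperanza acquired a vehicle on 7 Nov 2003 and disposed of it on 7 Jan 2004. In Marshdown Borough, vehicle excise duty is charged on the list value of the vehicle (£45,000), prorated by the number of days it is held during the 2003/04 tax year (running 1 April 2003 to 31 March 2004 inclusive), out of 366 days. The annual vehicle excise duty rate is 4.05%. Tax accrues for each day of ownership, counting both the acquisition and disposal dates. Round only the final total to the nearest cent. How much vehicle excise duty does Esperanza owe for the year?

Days held (7 Nov 2003 – 7 Jan 2004): 62 out of 366
Tax = £45,000 × 4.05% × 62/366 = £308.7295

£308.73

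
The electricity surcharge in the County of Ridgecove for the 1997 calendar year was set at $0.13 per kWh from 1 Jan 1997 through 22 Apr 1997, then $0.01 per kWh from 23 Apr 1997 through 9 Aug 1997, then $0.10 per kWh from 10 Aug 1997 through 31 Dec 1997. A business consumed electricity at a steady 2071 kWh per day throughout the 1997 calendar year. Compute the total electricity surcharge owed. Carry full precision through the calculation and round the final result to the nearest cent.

$62233.55

1 Jan – 22 Apr 1997: 112 days × 2071 kWh/day = 231,952 kWh at $0.13/kWh → $30153.76
23 Apr – 9 Aug 1997: 109 days × 2071 kWh/day = 225,739 kWh at $0.01/kWh → $2257.39
10 Aug – 31 Dec 1997: 144 days × 2071 kWh/day = 298,224 kWh at $0.10/kWh → $29822.40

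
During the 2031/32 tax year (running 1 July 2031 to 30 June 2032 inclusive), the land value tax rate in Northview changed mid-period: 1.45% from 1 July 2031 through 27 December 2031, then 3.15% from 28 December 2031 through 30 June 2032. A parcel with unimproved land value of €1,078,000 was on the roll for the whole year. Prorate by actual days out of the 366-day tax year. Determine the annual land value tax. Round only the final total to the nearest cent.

1 July – 27 December 2031: 180 days at 1.45% → €1,078,000 × 1.45% × 180/366 = €7,687.3770
28 December 2031 – 30 June 2032: 186 days at 3.15% → €1,078,000 × 3.15% × 186/366 = €17,256.8361
Total = €24,944.2131

€24,944.21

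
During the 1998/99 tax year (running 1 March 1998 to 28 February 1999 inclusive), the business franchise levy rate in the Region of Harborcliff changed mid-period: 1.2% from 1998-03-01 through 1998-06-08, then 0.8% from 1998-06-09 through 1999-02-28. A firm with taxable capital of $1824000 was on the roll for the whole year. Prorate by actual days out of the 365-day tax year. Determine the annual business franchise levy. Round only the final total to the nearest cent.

1998-03-01 to 1998-06-08: 100 days at 1.2% → $1824000 × 1.2% × 100/365 = $5996.7123
1998-06-09 to 1999-02-28: 265 days at 0.8% → $1824000 × 0.8% × 265/365 = $10594.1918
Total = $16590.9041

$16590.90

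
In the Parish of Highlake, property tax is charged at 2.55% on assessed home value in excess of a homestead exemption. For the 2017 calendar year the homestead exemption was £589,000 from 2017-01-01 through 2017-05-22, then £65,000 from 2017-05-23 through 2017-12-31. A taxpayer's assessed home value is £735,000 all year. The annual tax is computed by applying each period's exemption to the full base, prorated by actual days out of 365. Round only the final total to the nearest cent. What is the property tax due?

2017-01-01 to 2017-05-22: 142 days, exemption £589,000 → (£735,000 − £589,000) × 2.55% × 142/365 = £1,448.4000
2017-05-23 to 2017-12-31: 223 days, exemption £65,000 → (£735,000 − £65,000) × 2.55% × 223/365 = £10,438.2329
Total = £11,886.6329

£11,886.63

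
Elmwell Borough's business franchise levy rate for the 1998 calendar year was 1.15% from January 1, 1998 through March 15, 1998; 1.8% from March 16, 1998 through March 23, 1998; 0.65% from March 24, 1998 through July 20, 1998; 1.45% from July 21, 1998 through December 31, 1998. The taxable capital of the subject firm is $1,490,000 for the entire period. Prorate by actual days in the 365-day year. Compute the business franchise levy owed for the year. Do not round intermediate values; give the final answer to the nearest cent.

January 1 – March 15, 1998: 74 days at 1.15% → $1,490,000 × 1.15% × 74/365 = $3,473.9452
March 16 – March 23, 1998: 8 days at 1.8% → $1,490,000 × 1.8% × 8/365 = $587.8356
March 24 – July 20, 1998: 119 days at 0.65% → $1,490,000 × 0.65% × 119/365 = $3,157.5753
July 21 – December 31, 1998: 164 days at 1.45% → $1,490,000 × 1.45% × 164/365 = $9,707.4521
Total = $16,926.8082

$16,926.81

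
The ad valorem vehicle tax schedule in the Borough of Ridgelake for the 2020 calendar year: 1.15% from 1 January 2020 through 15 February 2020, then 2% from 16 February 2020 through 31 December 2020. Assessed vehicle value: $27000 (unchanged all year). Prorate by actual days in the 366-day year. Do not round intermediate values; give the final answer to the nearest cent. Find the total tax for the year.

$511.16

1 January – 15 February 2020: 46 days at 1.15% → $27000 × 1.15% × 46/366 = $39.0246
16 February – 31 December 2020: 320 days at 2% → $27000 × 2% × 320/366 = $472.1311
Total = $511.1557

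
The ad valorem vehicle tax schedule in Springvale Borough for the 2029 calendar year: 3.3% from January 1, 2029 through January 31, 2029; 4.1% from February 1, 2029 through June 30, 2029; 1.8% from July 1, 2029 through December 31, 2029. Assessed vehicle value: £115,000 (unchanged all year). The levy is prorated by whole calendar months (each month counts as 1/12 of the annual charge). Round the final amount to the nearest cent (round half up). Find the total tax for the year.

£3,315.83

January 1 – January 31, 2029: 1 month at 3.3% → £115,000 × 3.3% × 1/12 = £316.2500
February 1 – June 30, 2029: 5 months at 4.1% → £115,000 × 4.1% × 5/12 = £1,964.5833
July 1 – December 31, 2029: 6 months at 1.8% → £115,000 × 1.8% × 6/12 = £1,035.0000
Total = £3,315.8333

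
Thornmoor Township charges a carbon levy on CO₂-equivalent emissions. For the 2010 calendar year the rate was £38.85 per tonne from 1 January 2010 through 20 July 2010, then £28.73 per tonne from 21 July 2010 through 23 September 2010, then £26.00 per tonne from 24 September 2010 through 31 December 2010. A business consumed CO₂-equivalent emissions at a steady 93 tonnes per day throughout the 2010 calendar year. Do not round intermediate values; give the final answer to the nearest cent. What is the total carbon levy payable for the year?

£1139277.90

1 January – 20 July 2010: 201 days × 93 tonnes/day = 18,693 tonnes at £38.85/tonne → £726223.05
21 July – 23 September 2010: 65 days × 93 tonnes/day = 6,045 tonnes at £28.73/tonne → £173672.85
24 September – 31 December 2010: 99 days × 93 tonnes/day = 9,207 tonnes at £26.00/tonne → £239382.00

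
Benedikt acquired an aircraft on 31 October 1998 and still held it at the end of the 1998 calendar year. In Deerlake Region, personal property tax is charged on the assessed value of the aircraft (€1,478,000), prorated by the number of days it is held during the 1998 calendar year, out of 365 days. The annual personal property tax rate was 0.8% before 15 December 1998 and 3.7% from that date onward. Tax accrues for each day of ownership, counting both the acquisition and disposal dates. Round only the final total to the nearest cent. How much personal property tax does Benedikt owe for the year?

31 October – 14 December 1998: 45 days at 0.8% → €1,478,000 × 0.8% × 45/365 = €1,457.7534
15 December – 31 December 1998: 17 days at 3.7% → €1,478,000 × 3.7% × 17/365 = €2,547.0192
Total = €4,004.7726

€4,004.77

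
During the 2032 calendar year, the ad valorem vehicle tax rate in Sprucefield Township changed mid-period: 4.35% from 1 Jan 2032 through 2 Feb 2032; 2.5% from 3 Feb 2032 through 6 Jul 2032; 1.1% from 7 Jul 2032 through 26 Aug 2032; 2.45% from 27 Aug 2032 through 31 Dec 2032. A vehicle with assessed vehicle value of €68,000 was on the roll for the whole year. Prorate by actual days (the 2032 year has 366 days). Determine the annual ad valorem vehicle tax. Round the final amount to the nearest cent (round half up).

€1,668.97

1 Jan – 2 Feb 2032: 33 days at 4.35% → €68,000 × 4.35% × 33/366 = €266.7049
3 Feb – 6 Jul 2032: 155 days at 2.5% → €68,000 × 2.5% × 155/366 = €719.9454
7 Jul – 26 Aug 2032: 51 days at 1.1% → €68,000 × 1.1% × 51/366 = €104.2295
27 Aug – 31 Dec 2032: 127 days at 2.45% → €68,000 × 2.45% × 127/366 = €578.0929
Total = €1,668.9727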